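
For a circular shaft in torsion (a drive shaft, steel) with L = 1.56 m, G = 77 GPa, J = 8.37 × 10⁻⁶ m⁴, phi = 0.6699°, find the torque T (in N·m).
Model: a circular shaft in torsion, so phi = (T·L) / (G·J).
Solve for T: T = (phi·G·J) / L.
Convert to SI units:
  G = 77 GPa = 7.7 × 10¹⁰ Pa
  phi = 0.6699° = 0.01169 rad
Substitute:
  T = (0.01169 × (7.7 × 10¹⁰) × (8.37 × 10⁻⁶)) / 1.56
  T = 4830 N·m
Final answer: T = 4830 N·m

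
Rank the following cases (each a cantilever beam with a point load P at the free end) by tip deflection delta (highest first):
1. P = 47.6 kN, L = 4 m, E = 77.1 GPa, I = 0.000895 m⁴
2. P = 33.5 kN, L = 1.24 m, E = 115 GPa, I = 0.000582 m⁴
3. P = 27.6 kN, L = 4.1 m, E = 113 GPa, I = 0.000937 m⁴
Model: a cantilever beam with a point load P at the free end, so delta = (P·L^3) / (3·E·I) (SI units).
  Case 1: delta = (47600 × 4^3) / (3 × (7.71 × 10¹⁰) × 0.000895) = 0.01472 m = 14.72 mm
  Case 2: delta = (33500 × 1.24^3) / (3 × (1.15 × 10¹¹) × 0.000582) = 0.0003181 m = 0.3181 mm
  Case 3: delta = (27600 × 4.1^3) / (3 × (1.13 × 10¹¹) × 0.000937) = 0.005989 m = 5.989 mm
Ordering: 14.72 mm (case 1) > 5.989 mm (case 3) > 0.3181 mm (case 2)
Final answer: 1, 3, 2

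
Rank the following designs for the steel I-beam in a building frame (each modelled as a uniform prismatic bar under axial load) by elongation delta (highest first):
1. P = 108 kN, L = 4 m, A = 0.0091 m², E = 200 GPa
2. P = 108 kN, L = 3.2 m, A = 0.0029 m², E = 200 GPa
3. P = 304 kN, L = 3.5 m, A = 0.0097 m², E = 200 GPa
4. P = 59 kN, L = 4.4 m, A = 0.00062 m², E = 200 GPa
Model: a uniform prismatic bar under axial load, so delta = (P·L) / (A·E) (SI units).
  Case 1: delta = (108000 × 4) / (0.0091 × (2 × 10¹¹)) = 0.0002374 m = 0.2374 mm
  Case 2: delta = (108000 × 3.2) / (0.0029 × (2 × 10¹¹)) = 0.0005959 m = 0.5959 mm
  Case 3: delta = (304000 × 3.5) / (0.0097 × (2 × 10¹¹)) = 0.0005485 m = 0.5485 mm
  Case 4: delta = (59000 × 4.4) / (0.00062 × (2 × 10¹¹)) = 0.002094 m = 2.094 mm
Ordering: 2.094 mm (case 4) > 0.5959 mm (case 2) > 0.5485 mm (case 3) > 0.2374 mm (case 1)
Final answer: 4, 2, 3, 1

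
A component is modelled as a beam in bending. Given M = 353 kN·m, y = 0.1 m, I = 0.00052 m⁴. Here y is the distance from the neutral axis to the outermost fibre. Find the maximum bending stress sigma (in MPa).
Model: a beam in bending, so sigma = (M·y) / I.
Convert to SI units:
  M = 353 kN·m = 353000 N·m
Substitute:
  sigma = (353000 × 0.1) / 0.00052
  sigma = 6.788 × 10⁷ Pa
Convert: sigma = 6.788 × 10⁷ Pa = 67.88 MPa
Final answer: sigma = 67.88 MPa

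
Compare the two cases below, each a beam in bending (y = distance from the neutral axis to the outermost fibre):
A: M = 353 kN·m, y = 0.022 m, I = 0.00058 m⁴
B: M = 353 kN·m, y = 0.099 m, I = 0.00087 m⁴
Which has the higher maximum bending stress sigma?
Model: a beam in bending (y = distance from the neutral axis to the outermost fibre), so sigma = (M·y) / I (SI units).
  A: sigma = (353000 × 0.022) / 0.00058 = 1.339 × 10⁷ Pa = 13.39 MPa
  B: sigma = (353000 × 0.099) / 0.00087 = 4.017 × 10⁷ Pa = 40.17 MPa
40.17 MPa > 13.39 MPa, so B is larger.
Final answer: B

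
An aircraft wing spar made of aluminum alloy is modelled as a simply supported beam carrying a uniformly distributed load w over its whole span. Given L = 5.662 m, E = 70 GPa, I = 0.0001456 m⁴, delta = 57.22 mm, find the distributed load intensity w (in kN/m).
Model: a simply supported beam carrying a uniformly distributed load w over its whole span, so delta = (5·w·L^4) / (384·E·I).
Solve for w: w = (384·delta·E·I) / (5·L^4).
Convert to SI units:
  E = 70 GPa = 7 × 10¹⁰ Pa
  delta = 57.22 mm = 0.05722 m
Substitute:
  w = (384 × 0.05722 × (7 × 10¹⁰) × 0.0001456) / (5 × 5.662^4)
  w = 43580 N/m
Convert: w = 43580 N/m = 43.58 kN/m
Final answer: w = 43.58 kN/m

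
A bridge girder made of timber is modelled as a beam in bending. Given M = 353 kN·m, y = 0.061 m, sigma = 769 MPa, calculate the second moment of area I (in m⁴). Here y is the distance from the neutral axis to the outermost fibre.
Model: a beam in bending, so sigma = (M·y) / I.
Solve for I: I = (M·y) / sigma.
Convert to SI units:
  M = 353 kN·m = 353000 N·m
  sigma = 769 MPa = 7.69 × 10⁸ Pa
Substitute:
  I = (353000 × 0.061) / (7.69 × 10⁸)
  I = 2.8 × 10⁻⁵ m⁴
Final answer: I = 2.8 × 10⁻⁵ m⁴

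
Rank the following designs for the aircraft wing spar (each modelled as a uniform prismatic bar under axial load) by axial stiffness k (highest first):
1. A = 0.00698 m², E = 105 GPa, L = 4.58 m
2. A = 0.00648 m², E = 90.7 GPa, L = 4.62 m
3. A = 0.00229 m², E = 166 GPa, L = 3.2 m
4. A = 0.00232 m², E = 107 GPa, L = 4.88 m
Model: a uniform prismatic bar under axial load, so k = (A·E) / L (SI units).
  Case 1: k = (0.00698 × (1.05 × 10¹¹)) / 4.58 = 1.6 × 10⁸ N/m = 160 MN/m
  Case 2: k = (0.00648 × (9.07 × 10¹⁰)) / 4.62 = 1.272 × 10⁸ N/m = 127.2 MN/m
  Case 3: k = (0.00229 × (1.66 × 10¹¹)) / 3.2 = 1.188 × 10⁸ N/m = 118.8 MN/m
  Case 4: k = (0.00232 × (1.07 × 10¹¹)) / 4.88 = 5.087 × 10⁷ N/m = 50.87 MN/m
Ordering: 160 MN/m (case 1) > 127.2 MN/m (case 2) > 118.8 MN/m (case 3) > 50.87 MN/m (case 4)
Final answer: 1, 2, 3, 4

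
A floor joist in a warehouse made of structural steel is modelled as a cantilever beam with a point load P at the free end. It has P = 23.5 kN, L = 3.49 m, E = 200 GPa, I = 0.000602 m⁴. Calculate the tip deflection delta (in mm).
Model: a cantilever beam with a point load P at the free end, so delta = (P·L^3) / (3·E·I).
Convert to SI units:
  P = 23.5 kN = 23500 N
  E = 200 GPa = 2 × 10¹¹ Pa
Substitute:
  delta = (23500 × 3.49^3) / (3 × (2 × 10¹¹) × 0.000602)
  delta = 0.002766 m
Convert: delta = 0.002766 m = 2.766 mm
Final answer: delta = 2.766 mm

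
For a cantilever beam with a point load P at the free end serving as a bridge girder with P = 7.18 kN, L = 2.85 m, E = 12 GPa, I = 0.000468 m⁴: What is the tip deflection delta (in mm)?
Model: a cantilever beam with a point load P at the free end, so delta = (P·L^3) / (3·E·I).
Convert to SI units:
  P = 7.18 kN = 7180 N
  E = 12 GPa = 1.2 × 10¹⁰ Pa
Substitute:
  delta = (7180 × 2.85^3) / (3 × (1.2 × 10¹⁰) × 0.000468)
  delta = 0.009865 m
Convert: delta = 0.009865 m = 9.865 mm
Final answer: delta = 9.865 mm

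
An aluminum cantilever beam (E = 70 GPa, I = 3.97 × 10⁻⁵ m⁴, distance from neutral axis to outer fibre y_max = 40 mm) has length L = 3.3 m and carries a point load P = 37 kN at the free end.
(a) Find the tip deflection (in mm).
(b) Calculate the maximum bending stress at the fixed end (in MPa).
(a) Tip deflection of a cantilever with an end point load: δ = P·L^3 / (3·E·I). Convert P = 37 kN = 37000 N, E = 70 GPa = 7 × 10¹⁰ Pa.
  δ = (37000 × 3.3^3) / (3 × (7 × 10¹⁰) × (3.97 × 10⁻⁵)) = 0.1595 m = 159.5 mm
(b) Maximum bending moment at the fixed end: M = P·L = 37000 × 3.3 = 122100 N·m. Convert y_max = 40 mm = 0.04 m.
  σ = M·y_max / I = (122100 × 0.04) / (3.97 × 10⁻⁵) = 1.23 × 10⁸ Pa = 123 MPa
Final answer: (a) δ = 159.5 mm, (b) σ = 123 MPa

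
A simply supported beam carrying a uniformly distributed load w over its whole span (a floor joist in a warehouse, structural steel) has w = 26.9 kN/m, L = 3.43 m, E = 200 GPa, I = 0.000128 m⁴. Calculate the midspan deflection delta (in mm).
Model: a simply supported beam carrying a uniformly distributed load w over its whole span, so delta = (5·w·L^4) / (384·E·I).
Convert to SI units:
  w = 26.9 kN/m = 26900 N/m
  E = 200 GPa = 2 × 10¹¹ Pa
Substitute:
  delta = (5 × 26900 × 3.43^4) / (384 × (2 × 10¹¹) × 0.000128)
  delta = 0.001894 m
Convert: delta = 0.001894 m = 1.894 mm
Final answer: delta = 1.894 mm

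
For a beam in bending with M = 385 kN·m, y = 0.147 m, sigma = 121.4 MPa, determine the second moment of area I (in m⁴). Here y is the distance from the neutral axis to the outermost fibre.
Model: a beam in bending, so sigma = (M·y) / I.
Solve for I: I = (M·y) / sigma.
Convert to SI units:
  M = 385 kN·m = 385000 N·m
  sigma = 121.4 MPa = 1.214 × 10⁸ Pa
Substitute:
  I = (385000 × 0.147) / (1.214 × 10⁸)
  I = 0.0004662 m⁴
Final answer: I = 0.0004662 m⁴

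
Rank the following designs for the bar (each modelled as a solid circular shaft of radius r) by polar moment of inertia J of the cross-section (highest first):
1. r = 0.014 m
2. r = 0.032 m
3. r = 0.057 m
Model: a solid circular shaft of radius r, so J = (π·r^4) / 2 (SI units).
  Case 1: J = (π × 0.014^4) / 2 = 6.034 × 10⁻⁸ m⁴
  Case 2: J = (π × 0.032^4) / 2 = 1.647 × 10⁻⁶ m⁴
  Case 3: J = (π × 0.057^4) / 2 = 1.658 × 10⁻⁵ m⁴
Ordering: 1.658 × 10⁻⁵ m⁴ (case 3) > 1.647 × 10⁻⁶ m⁴ (case 2) > 6.034 × 10⁻⁸ m⁴ (case 1)
Final answer: 3, 2, 1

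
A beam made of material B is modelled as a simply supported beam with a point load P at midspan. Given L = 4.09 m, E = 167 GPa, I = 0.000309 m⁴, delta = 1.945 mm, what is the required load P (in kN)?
Model: a simply supported beam with a point load P at midspan, so delta = (P·L^3) / (48·E·I).
Solve for P: P = (48·delta·E·I) / L^3.
Convert to SI units:
  E = 167 GPa = 1.67 × 10¹¹ Pa
  delta = 1.945 mm = 0.001945 m
Substitute:
  P = (48 × 0.001945 × (1.67 × 10¹¹) × 0.000309) / 4.09^3
  P = 70420 N
Convert: P = 70420 N = 70.42 kN
Final answer: P = 70.42 kN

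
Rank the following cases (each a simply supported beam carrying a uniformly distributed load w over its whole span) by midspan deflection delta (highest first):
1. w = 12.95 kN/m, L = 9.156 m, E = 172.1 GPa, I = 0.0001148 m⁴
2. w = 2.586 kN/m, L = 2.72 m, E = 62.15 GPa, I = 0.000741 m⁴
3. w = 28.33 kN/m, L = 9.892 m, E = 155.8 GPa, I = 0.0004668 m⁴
Model: a simply supported beam carrying a uniformly distributed load w over its whole span, so delta = (5·w·L^4) / (384·E·I) (SI units).
  Case 1: delta = (5 × 12950 × 9.156^4) / (384 × (1.721 × 10¹¹) × 0.0001148) = 0.05998 m = 59.98 mm
  Case 2: delta = (5 × 2586 × 2.72^4) / (384 × (6.215 × 10¹⁰) × 0.000741) = 4.002 × 10⁻⁵ m = 0.04002 mm
  Case 3: delta = (5 × 28330 × 9.892^4) / (384 × (1.558 × 10¹¹) × 0.0004668) = 0.04857 m = 48.57 mm
Ordering: 59.98 mm (case 1) > 48.57 mm (case 3) > 0.04002 mm (case 2)
Final answer: 1, 3, 2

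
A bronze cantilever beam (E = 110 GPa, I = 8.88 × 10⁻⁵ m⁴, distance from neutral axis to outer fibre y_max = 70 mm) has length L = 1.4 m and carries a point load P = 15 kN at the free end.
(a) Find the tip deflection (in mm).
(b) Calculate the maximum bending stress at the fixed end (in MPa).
(a) Tip deflection of a cantilever with an end point load: δ = P·L^3 / (3·E·I). Convert P = 15 kN = 15000 N, E = 110 GPa = 1.1 × 10¹¹ Pa.
  δ = (15000 × 1.4^3) / (3 × (1.1 × 10¹¹) × (8.88 × 10⁻⁵)) = 0.001405 m = 1.405 mm
(b) Maximum bending moment at the fixed end: M = P·L = 15000 × 1.4 = 21000 N·m. Convert y_max = 70 mm = 0.07 m.
  σ = M·y_max / I = (21000 × 0.07) / (8.88 × 10⁻⁵) = 1.655 × 10⁷ Pa = 16.55 MPa
Final answer: (a) δ = 1.405 mm, (b) σ = 16.55 MPa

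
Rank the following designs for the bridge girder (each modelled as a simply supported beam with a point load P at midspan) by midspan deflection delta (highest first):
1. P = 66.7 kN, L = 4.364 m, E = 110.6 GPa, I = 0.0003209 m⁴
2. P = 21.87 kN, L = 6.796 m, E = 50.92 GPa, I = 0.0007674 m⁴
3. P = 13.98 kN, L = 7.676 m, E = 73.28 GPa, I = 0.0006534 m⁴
Model: a simply supported beam with a point load P at midspan, so delta = (P·L^3) / (48·E·I) (SI units).
  Case 1: delta = (66700 × 4.364^3) / (48 × (1.106 × 10¹¹) × 0.0003209) = 0.003254 m = 3.254 mm
  Case 2: delta = (21870 × 6.796^3) / (48 × (5.092 × 10¹⁰) × 0.0007674) = 0.00366 m = 3.66 mm
  Case 3: delta = (13980 × 7.676^3) / (48 × (7.328 × 10¹⁰) × 0.0006534) = 0.002751 m = 2.751 mm
Ordering: 3.66 mm (case 2) > 3.254 mm (case 1) > 2.751 mm (case 3)
Final answer: 2, 1, 3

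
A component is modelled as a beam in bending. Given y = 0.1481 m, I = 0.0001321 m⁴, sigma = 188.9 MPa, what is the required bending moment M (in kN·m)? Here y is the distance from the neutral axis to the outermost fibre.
Model: a beam in bending, so sigma = (M·y) / I.
Solve for M: M = (sigma·I) / y.
Convert to SI units:
  sigma = 188.9 MPa = 1.889 × 10⁸ Pa
Substitute:
  M = ((1.889 × 10⁸) × 0.0001321) / 0.1481
  M = 168500 N·m
Convert: M = 168500 N·m = 168.5 kN·m
Final answer: M = 168.5 kN·m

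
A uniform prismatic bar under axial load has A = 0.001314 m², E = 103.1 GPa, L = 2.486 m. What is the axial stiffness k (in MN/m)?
Model: a uniform prismatic bar under axial load, so k = (A·E) / L.
Convert to SI units:
  E = 103.1 GPa = 1.031 × 10¹¹ Pa
Substitute:
  k = (0.001314 × (1.031 × 10¹¹)) / 2.486
  k = 5.449 × 10⁷ N/m
Convert: k = 5.449 × 10⁷ N/m = 54.49 MN/m
Final answer: k = 54.49 MN/m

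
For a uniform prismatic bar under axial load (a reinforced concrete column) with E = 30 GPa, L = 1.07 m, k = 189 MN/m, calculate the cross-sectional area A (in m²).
Model: a uniform prismatic bar under axial load, so k = (A·E) / L.
Solve for A: A = (k·L) / E.
Convert to SI units:
  E = 30 GPa = 3 × 10¹⁰ Pa
  k = 189 MN/m = 1.89 × 10⁸ N/m
Substitute:
  A = ((1.89 × 10⁸) × 1.07) / (3 × 10¹⁰)
  A = 0.006741 m²
Final answer: A = 0.006741 m²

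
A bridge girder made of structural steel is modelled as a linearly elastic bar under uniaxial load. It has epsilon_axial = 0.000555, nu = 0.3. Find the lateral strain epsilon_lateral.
Model: a linearly elastic bar under uniaxial load, so epsilon_lateral = -nu·epsilon_axial.
Substitute:
  epsilon_lateral = -(0.3 × 0.000555)
  epsilon_lateral = -0.0001665
Final answer: epsilon_lateral = -0.0001665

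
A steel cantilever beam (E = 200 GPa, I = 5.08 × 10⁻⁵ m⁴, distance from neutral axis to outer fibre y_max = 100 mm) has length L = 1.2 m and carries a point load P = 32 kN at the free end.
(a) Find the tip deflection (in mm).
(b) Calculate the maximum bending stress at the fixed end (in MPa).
(a) Tip deflection of a cantilever with an end point load: δ = P·L^3 / (3·E·I). Convert P = 32 kN = 32000 N, E = 200 GPa = 2 × 10¹¹ Pa.
  δ = (32000 × 1.2^3) / (3 × (2 × 10¹¹) × (5.08 × 10⁻⁵)) = 0.001814 m = 1.814 mm
(b) Maximum bending moment at the fixed end: M = P·L = 32000 × 1.2 = 38400 N·m. Convert y_max = 100 mm = 0.1 m.
  σ = M·y_max / I = (38400 × 0.1) / (5.08 × 10⁻⁵) = 7.559 × 10⁷ Pa = 75.59 MPa
Final answer: (a) δ = 1.814 mm, (b) σ = 75.59 MPa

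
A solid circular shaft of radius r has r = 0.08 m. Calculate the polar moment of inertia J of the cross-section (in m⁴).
Model: a solid circular shaft of radius r, so J = (π·r^4) / 2.
Substitute:
  J = (π × 0.08^4) / 2
  J = 6.434 × 10⁻⁵ m⁴
Final answer: J = 6.434 × 10⁻⁵ m⁴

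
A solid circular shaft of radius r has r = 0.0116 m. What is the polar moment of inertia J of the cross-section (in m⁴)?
Model: a solid circular shaft of radius r, so J = (π·r^4) / 2.
Substitute:
  J = (π × 0.0116^4) / 2
  J = 2.844 × 10⁻⁸ m⁴
Final answer: J = 2.844 × 10⁻⁸ m⁴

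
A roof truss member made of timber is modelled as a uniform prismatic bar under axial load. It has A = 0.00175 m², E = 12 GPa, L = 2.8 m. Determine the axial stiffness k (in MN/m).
Model: a uniform prismatic bar under axial load, so k = (A·E) / L.
Convert to SI units:
  E = 12 GPa = 1.2 × 10¹⁰ Pa
Substitute:
  k = (0.00175 × (1.2 × 10¹⁰)) / 2.8
  k = 7.5 × 10⁶ N/m
Convert: k = 7.5 × 10⁶ N/m = 7.5 MN/m
Final answer: k = 7.5 MN/m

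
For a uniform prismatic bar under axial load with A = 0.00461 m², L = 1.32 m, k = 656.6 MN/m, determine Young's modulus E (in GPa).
Model: a uniform prismatic bar under axial load, so k = (A·E) / L.
Solve for E: E = (k·L) / A.
Convert to SI units:
  k = 656.6 MN/m = 6.566 × 10⁸ N/m
Substitute:
  E = ((6.566 × 10⁸) × 1.32) / 0.00461
  E = 1.88 × 10¹¹ Pa
Convert: E = 1.88 × 10¹¹ Pa = 188 GPa
Final answer: E = 188 GPa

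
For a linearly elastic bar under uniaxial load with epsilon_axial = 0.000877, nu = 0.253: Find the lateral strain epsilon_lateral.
Model: a linearly elastic bar under uniaxial load, so epsilon_lateral = -nu·epsilon_axial.
Substitute:
  epsilon_lateral = -(0.253 × 0.000877)
  epsilon_lateral = -0.0002219
Final answer: epsilon_lateral = -0.0002219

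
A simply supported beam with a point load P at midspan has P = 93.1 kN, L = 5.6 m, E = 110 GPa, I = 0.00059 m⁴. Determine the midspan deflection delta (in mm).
Model: a simply supported beam with a point load P at midspan, so delta = (P·L^3) / (48·E·I).
Convert to SI units:
  P = 93.1 kN = 93100 N
  E = 110 GPa = 1.1 × 10¹¹ Pa
Substitute:
  delta = (93100 × 5.6^3) / (48 × (1.1 × 10¹¹) × 0.00059)
  delta = 0.005248 m
Convert: delta = 0.005248 m = 5.248 mm
Final answer: delta = 5.248 mm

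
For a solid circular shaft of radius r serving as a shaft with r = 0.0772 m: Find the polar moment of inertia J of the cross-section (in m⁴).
Model: a solid circular shaft of radius r, so J = (π·r^4) / 2.
Substitute:
  J = (π × 0.0772^4) / 2
  J = 5.579 × 10⁻⁵ m⁴
Final answer: J = 5.579 × 10⁻⁵ m⁴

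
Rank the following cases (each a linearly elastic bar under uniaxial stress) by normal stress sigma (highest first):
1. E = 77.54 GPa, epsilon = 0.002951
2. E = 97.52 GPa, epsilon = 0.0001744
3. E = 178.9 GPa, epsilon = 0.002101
Model: a linearly elastic bar under uniaxial stress, so sigma = E·epsilon (SI units).
  Case 1: sigma = (7.754 × 10¹⁰) × 0.002951 = 2.288 × 10⁸ Pa = 228.8 MPa
  Case 2: sigma = (9.752 × 10¹⁰) × 0.0001744 = 1.701 × 10⁷ Pa = 17.01 MPa
  Case 3: sigma = (1.789 × 10¹¹) × 0.002101 = 3.759 × 10⁸ Pa = 375.9 MPa
Ordering: 375.9 MPa (case 3) > 228.8 MPa (case 1) > 17.01 MPa (case 2)
Final answer: 3, 1, 2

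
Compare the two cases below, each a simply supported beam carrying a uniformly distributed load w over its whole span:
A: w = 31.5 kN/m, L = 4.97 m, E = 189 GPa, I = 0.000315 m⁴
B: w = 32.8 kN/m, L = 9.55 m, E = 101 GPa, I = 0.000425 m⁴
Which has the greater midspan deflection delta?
Model: a simply supported beam carrying a uniformly distributed load w over its whole span, so delta = (5·w·L^4) / (384·E·I) (SI units).
  A: delta = (5 × 31500 × 4.97^4) / (384 × (1.89 × 10¹¹) × 0.000315) = 0.004203 m = 4.203 mm
  B: delta = (5 × 32800 × 9.55^4) / (384 × (1.01 × 10¹¹) × 0.000425) = 0.08276 m = 82.76 mm
82.76 mm > 4.203 mm, so B is larger.
Final answer: B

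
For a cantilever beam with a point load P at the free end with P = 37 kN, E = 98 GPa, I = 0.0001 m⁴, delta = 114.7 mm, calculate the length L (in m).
Model: a cantilever beam with a point load P at the free end, so delta = (P·L^3) / (3·E·I).
Solve for L: L = ((3·delta·E·I) / P)^(1/3).
Convert to SI units:
  P = 37 kN = 37000 N
  E = 98 GPa = 9.8 × 10¹⁰ Pa
  delta = 114.7 mm = 0.1147 m
Substitute:
  L = ((3 × 0.1147 × (9.8 × 10¹⁰) × 0.0001) / 37000)^(1/3)
  L = 4.5 m
Final answer: L = 4.5 m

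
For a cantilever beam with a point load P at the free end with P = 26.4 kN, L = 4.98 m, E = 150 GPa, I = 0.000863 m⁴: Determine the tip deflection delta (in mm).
Model: a cantilever beam with a point load P at the free end, so delta = (P·L^3) / (3·E·I).
Convert to SI units:
  P = 26.4 kN = 26400 N
  E = 150 GPa = 1.5 × 10¹¹ Pa
Substitute:
  delta = (26400 × 4.98^3) / (3 × (1.5 × 10¹¹) × 0.000863)
  delta = 0.008396 m
Convert: delta = 0.008396 m = 8.396 mm
Final answer: delta = 8.396 mm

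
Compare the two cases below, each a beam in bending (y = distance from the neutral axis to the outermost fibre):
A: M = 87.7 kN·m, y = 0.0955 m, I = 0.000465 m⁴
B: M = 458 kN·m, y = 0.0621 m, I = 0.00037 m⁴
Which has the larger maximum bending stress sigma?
Model: a beam in bending (y = distance from the neutral axis to the outermost fibre), so sigma = (M·y) / I (SI units).
  A: sigma = (87700 × 0.0955) / 0.000465 = 1.801 × 10⁷ Pa = 18.01 MPa
  B: sigma = (458000 × 0.0621) / 0.00037 = 7.687 × 10⁷ Pa = 76.87 MPa
76.87 MPa > 18.01 MPa, so B is larger.
Final answer: B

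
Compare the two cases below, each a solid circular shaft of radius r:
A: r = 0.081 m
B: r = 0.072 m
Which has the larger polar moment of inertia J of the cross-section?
Model: a solid circular shaft of radius r, so J = (π·r^4) / 2 (SI units).
  A: J = (π × 0.081^4) / 2 = 6.762 × 10⁻⁵ m⁴
  B: J = (π × 0.072^4) / 2 = 4.221 × 10⁻⁵ m⁴
6.762 × 10⁻⁵ m⁴ > 4.221 × 10⁻⁵ m⁴, so A is larger.
Final answer: A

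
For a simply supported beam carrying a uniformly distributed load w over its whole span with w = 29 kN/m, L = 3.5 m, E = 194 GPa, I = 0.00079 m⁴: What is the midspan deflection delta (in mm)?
Model: a simply supported beam carrying a uniformly distributed load w over its whole span, so delta = (5·w·L^4) / (384·E·I).
Convert to SI units:
  w = 29 kN/m = 29000 N/m
  E = 194 GPa = 1.94 × 10¹¹ Pa
Substitute:
  delta = (5 × 29000 × 3.5^4) / (384 × (1.94 × 10¹¹) × 0.00079)
  delta = 0.0003697 m
Convert: delta = 0.0003697 m = 0.3697 mm
Final answer: delta = 0.3697 mm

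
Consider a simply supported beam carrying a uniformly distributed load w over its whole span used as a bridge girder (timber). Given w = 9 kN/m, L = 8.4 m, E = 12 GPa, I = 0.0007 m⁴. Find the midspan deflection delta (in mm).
Model: a simply supported beam carrying a uniformly distributed load w over its whole span, so delta = (5·w·L^4) / (384·E·I).
Convert to SI units:
  w = 9 kN/m = 9000 N/m
  E = 12 GPa = 1.2 × 10¹⁰ Pa
Substitute:
  delta = (5 × 9000 × 8.4^4) / (384 × (1.2 × 10¹⁰) × 0.0007)
  delta = 0.06946 m
Convert: delta = 0.06946 m = 69.46 mm
Final answer: delta = 69.46 mm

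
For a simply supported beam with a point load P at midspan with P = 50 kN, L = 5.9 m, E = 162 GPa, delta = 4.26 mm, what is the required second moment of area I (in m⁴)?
Model: a simply supported beam with a point load P at midspan, so delta = (P·L^3) / (48·E·I).
Solve for I: I = (P·L^3) / (48·delta·E).
Convert to SI units:
  P = 50 kN = 50000 N
  E = 162 GPa = 1.62 × 10¹¹ Pa
  delta = 4.26 mm = 0.00426 m
Substitute:
  I = (50000 × 5.9^3) / (48 × 0.00426 × (1.62 × 10¹¹))
  I = 0.00031 m⁴
Final answer: I = 0.00031 m⁴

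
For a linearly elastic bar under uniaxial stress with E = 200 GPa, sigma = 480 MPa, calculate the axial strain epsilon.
Model: a linearly elastic bar under uniaxial stress, so sigma = E·epsilon.
Solve for epsilon: epsilon = sigma / E.
Convert to SI units:
  E = 200 GPa = 2 × 10¹¹ Pa
  sigma = 480 MPa = 4.8 × 10⁸ Pa
Substitute:
  epsilon = (4.8 × 10⁸) / (2 × 10¹¹)
  epsilon = 0.0024
Final answer: epsilon = 0.0024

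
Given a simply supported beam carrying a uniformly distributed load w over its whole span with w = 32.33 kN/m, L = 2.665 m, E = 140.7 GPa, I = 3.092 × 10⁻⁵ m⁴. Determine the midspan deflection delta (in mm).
Model: a simply supported beam carrying a uniformly distributed load w over its whole span, so delta = (5·w·L^4) / (384·E·I).
Convert to SI units:
  w = 32.33 kN/m = 32330 N/m
  E = 140.7 GPa = 1.407 × 10¹¹ Pa
Substitute:
  delta = (5 × 32330 × 2.665^4) / (384 × (1.407 × 10¹¹) × (3.092 × 10⁻⁵))
  delta = 0.004881 m
Convert: delta = 0.004881 m = 4.881 mm
Final answer: delta = 4.881 mm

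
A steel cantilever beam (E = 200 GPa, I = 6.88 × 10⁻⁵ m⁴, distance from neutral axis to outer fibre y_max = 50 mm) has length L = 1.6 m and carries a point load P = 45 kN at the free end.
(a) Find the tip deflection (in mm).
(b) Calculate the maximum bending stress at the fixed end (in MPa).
(a) Tip deflection of a cantilever with an end point load: δ = P·L^3 / (3·E·I). Convert P = 45 kN = 45000 N, E = 200 GPa = 2 × 10¹¹ Pa.
  δ = (45000 × 1.6^3) / (3 × (2 × 10¹¹) × (6.88 × 10⁻⁵)) = 0.004465 m = 4.465 mm
(b) Maximum bending moment at the fixed end: M = P·L = 45000 × 1.6 = 72000 N·m. Convert y_max = 50 mm = 0.05 m.
  σ = M·y_max / I = (72000 × 0.05) / (6.88 × 10⁻⁵) = 5.233 × 10⁷ Pa = 52.33 MPa
Final answer: (a) δ = 4.465 mm, (b) σ = 52.33 MPa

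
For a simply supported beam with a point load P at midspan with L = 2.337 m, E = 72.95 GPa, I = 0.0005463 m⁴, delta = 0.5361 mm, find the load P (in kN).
Model: a simply supported beam with a point load P at midspan, so delta = (P·L^3) / (48·E·I).
Solve for P: P = (48·delta·E·I) / L^3.
Convert to SI units:
  E = 72.95 GPa = 7.295 × 10¹⁰ Pa
  delta = 0.5361 mm = 0.0005361 m
Substitute:
  P = (48 × 0.0005361 × (7.295 × 10¹⁰) × 0.0005463) / 2.337^3
  P = 80350 N
Convert: P = 80350 N = 80.35 kN
Final answer: P = 80.35 kN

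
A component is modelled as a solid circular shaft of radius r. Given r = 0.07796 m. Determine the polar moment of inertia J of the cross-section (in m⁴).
Model: a solid circular shaft of radius r, so J = (π·r^4) / 2.
Substitute:
  J = (π × 0.07796^4) / 2
  J = 5.802 × 10⁻⁵ m⁴
Final answer: J = 5.802 × 10⁻⁵ m⁴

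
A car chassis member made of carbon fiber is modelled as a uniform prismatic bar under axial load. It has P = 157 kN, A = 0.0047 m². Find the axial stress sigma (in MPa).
Model: a uniform prismatic bar under axial load, so sigma = P / A.
Convert to SI units:
  P = 157 kN = 157000 N
Substitute:
  sigma = 157000 / 0.0047
  sigma = 3.34 × 10⁷ Pa
Convert: sigma = 3.34 × 10⁷ Pa = 33.4 MPa
Final answer: sigma = 33.4 MPa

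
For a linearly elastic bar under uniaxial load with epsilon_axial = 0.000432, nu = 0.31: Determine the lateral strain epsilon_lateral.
Model: a linearly elastic bar under uniaxial load, so epsilon_lateral = -nu·epsilon_axial.
Substitute:
  epsilon_lateral = -(0.31 × 0.000432)
  epsilon_lateral = -0.0001339
Final answer: epsilon_lateral = -0.0001339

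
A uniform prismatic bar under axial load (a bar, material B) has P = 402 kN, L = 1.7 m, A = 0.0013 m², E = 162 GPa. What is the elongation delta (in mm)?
Model: a uniform prismatic bar under axial load, so delta = (P·L) / (A·E).
Convert to SI units:
  P = 402 kN = 402000 N
  E = 162 GPa = 1.62 × 10¹¹ Pa
Substitute:
  delta = (402000 × 1.7) / (0.0013 × (1.62 × 10¹¹))
  delta = 0.003245 m
Convert: delta = 0.003245 m = 3.245 mm
Final answer: delta = 3.245 mm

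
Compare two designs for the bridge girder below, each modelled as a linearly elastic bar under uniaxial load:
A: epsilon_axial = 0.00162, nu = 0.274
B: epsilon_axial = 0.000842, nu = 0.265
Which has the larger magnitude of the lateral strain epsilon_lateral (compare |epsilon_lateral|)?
Model: a linearly elastic bar under uniaxial load, so epsilon_lateral = -nu·epsilon_axial (SI units).
  A: epsilon_lateral = -(0.274 × 0.00162) = -0.0004439
  B: epsilon_lateral = -(0.265 × 0.000842) = -0.0002231
|epsilon_lateral|: A = 0.0004439, B = 0.0002231, so A is larger in magnitude.
Final answer: A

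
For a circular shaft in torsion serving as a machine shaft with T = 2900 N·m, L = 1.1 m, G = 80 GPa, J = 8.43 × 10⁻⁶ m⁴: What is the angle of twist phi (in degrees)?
Model: a circular shaft in torsion, so phi = (T·L) / (G·J).
Convert to SI units:
  G = 80 GPa = 8 × 10¹⁰ Pa
Substitute:
  phi = (2900 × 1.1) / ((8 × 10¹⁰) × (8.43 × 10⁻⁶))
  phi = 0.00473 rad
Convert to degrees: phi = 0.00473 × 180/π = 0.271°
Final answer: phi = 0.271°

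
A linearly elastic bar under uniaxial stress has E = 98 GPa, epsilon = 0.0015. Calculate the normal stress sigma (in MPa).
Model: a linearly elastic bar under uniaxial stress, so sigma = E·epsilon.
Convert to SI units:
  E = 98 GPa = 9.8 × 10¹⁰ Pa
Substitute:
  sigma = (9.8 × 10¹⁰) × 0.0015
  sigma = 1.47 × 10⁸ Pa
Convert: sigma = 1.47 × 10⁸ Pa = 147 MPa
Final answer: sigma = 147 MPa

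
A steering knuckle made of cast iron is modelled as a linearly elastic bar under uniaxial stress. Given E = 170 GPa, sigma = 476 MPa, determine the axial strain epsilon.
Model: a linearly elastic bar under uniaxial stress, so sigma = E·epsilon.
Solve for epsilon: epsilon = sigma / E.
Convert to SI units:
  E = 170 GPa = 1.7 × 10¹¹ Pa
  sigma = 476 MPa = 4.76 × 10⁸ Pa
Substitute:
  epsilon = (4.76 × 10⁸) / (1.7 × 10¹¹)
  epsilon = 0.0028
Final answer: epsilon = 0.0028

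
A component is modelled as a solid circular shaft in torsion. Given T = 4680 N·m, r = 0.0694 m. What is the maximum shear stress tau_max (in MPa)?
Model: a solid circular shaft in torsion, so tau_max = (2·T) / (π·r^3).
Substitute:
  tau_max = (2 × 4680) / (π × 0.0694^3)
  tau_max = 8.913 × 10⁶ Pa
Convert: tau_max = 8.913 × 10⁶ Pa = 8.913 MPa
Final answer: tau_max = 8.913 MPa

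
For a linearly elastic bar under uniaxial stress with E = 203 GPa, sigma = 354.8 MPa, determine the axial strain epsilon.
Model: a linearly elastic bar under uniaxial stress, so sigma = E·epsilon.
Solve for epsilon: epsilon = sigma / E.
Convert to SI units:
  E = 203 GPa = 2.03 × 10¹¹ Pa
  sigma = 354.8 MPa = 3.548 × 10⁸ Pa
Substitute:
  epsilon = (3.548 × 10⁸) / (2.03 × 10¹¹)
  epsilon = 0.001748
Final answer: epsilon = 0.001748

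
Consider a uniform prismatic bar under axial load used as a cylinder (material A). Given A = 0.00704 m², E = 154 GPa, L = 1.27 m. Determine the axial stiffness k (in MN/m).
Model: a uniform prismatic bar under axial load, so k = (A·E) / L.
Convert to SI units:
  E = 154 GPa = 1.54 × 10¹¹ Pa
Substitute:
  k = (0.00704 × (1.54 × 10¹¹)) / 1.27
  k = 8.537 × 10⁸ N/m
Convert: k = 8.537 × 10⁸ N/m = 853.7 MN/m
Final answer: k = 853.7 MN/m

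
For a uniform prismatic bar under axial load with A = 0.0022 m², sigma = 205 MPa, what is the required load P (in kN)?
Model: a uniform prismatic bar under axial load, so sigma = P / A.
Solve for P: P = sigma·A.
Convert to SI units:
  sigma = 205 MPa = 2.05 × 10⁸ Pa
Substitute:
  P = (2.05 × 10⁸) × 0.0022
  P = 451000 N
Convert: P = 451000 N = 451 kN
Final answer: P = 451 kN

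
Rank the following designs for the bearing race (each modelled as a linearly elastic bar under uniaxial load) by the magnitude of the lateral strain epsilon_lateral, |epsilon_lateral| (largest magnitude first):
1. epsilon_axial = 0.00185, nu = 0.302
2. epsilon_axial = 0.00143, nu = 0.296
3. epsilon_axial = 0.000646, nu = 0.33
Model: a linearly elastic bar under uniaxial load, so epsilon_lateral = -nu·epsilon_axial (SI units).
  Case 1: epsilon_lateral = -(0.302 × 0.00185) = -0.0005587
  Case 2: epsilon_lateral = -(0.296 × 0.00143) = -0.0004233
  Case 3: epsilon_lateral = -(0.33 × 0.000646) = -0.0002132
Ordering by |epsilon_lateral|: 0.0005587 (case 1) > 0.0004233 (case 2) > 0.0002132 (case 3)
Final answer: 1, 2, 3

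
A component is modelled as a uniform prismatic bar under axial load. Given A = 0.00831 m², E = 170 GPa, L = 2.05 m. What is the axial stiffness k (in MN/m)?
Model: a uniform prismatic bar under axial load, so k = (A·E) / L.
Convert to SI units:
  E = 170 GPa = 1.7 × 10¹¹ Pa
Substitute:
  k = (0.00831 × (1.7 × 10¹¹)) / 2.05
  k = 6.891 × 10⁸ N/m
Convert: k = 6.891 × 10⁸ N/m = 689.1 MN/m
Final answer: k = 689.1 MN/m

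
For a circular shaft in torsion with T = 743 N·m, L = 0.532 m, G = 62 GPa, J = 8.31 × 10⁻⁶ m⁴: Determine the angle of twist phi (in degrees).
Model: a circular shaft in torsion, so phi = (T·L) / (G·J).
Convert to SI units:
  G = 62 GPa = 6.2 × 10¹⁰ Pa
Substitute:
  phi = (743 × 0.532) / ((6.2 × 10¹⁰) × (8.31 × 10⁻⁶))
  phi = 0.0007672 rad
Convert to degrees: phi = 0.0007672 × 180/π = 0.04396°
Final answer: phi = 0.04396°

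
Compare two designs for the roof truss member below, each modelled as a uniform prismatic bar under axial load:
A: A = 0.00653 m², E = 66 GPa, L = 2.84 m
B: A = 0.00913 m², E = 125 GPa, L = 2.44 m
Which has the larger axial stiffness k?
Model: a uniform prismatic bar under axial load, so k = (A·E) / L (SI units).
  A: k = (0.00653 × (6.6 × 10¹⁰)) / 2.84 = 1.518 × 10⁸ N/m = 151.8 MN/m
  B: k = (0.00913 × (1.25 × 10¹¹)) / 2.44 = 4.677 × 10⁸ N/m = 467.7 MN/m
467.7 MN/m > 151.8 MN/m, so B is larger.
Final answer: B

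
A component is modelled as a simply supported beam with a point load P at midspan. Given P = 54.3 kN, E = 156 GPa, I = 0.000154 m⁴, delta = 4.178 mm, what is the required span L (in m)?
Model: a simply supported beam with a point load P at midspan, so delta = (P·L^3) / (48·E·I).
Solve for L: L = ((48·delta·E·I) / P)^(1/3).
Convert to SI units:
  P = 54.3 kN = 54300 N
  E = 156 GPa = 1.56 × 10¹¹ Pa
  delta = 4.178 mm = 0.004178 m
Substitute:
  L = ((48 × 0.004178 × (1.56 × 10¹¹) × 0.000154) / 54300)^(1/3)
  L = 4.46 m
Final answer: L = 4.46 m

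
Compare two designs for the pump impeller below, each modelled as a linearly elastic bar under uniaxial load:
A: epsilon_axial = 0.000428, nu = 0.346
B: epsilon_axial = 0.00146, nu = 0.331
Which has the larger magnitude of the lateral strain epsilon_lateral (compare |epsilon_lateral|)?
Model: a linearly elastic bar under uniaxial load, so epsilon_lateral = -nu·epsilon_axial (SI units).
  A: epsilon_lateral = -(0.346 × 0.000428) = -0.0001481
  B: epsilon_lateral = -(0.331 × 0.00146) = -0.0004833
|epsilon_lateral|: A = 0.0001481, B = 0.0004833, so B is larger in magnitude.
Final answer: B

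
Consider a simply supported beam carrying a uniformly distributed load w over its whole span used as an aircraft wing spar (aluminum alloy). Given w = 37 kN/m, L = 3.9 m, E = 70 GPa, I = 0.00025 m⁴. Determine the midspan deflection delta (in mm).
Model: a simply supported beam carrying a uniformly distributed load w over its whole span, so delta = (5·w·L^4) / (384·E·I).
Convert to SI units:
  w = 37 kN/m = 37000 N/m
  E = 70 GPa = 7 × 10¹⁰ Pa
Substitute:
  delta = (5 × 37000 × 3.9^4) / (384 × (7 × 10¹⁰) × 0.00025)
  delta = 0.006369 m
Convert: delta = 0.006369 m = 6.369 mm
Final answer: delta = 6.369 mm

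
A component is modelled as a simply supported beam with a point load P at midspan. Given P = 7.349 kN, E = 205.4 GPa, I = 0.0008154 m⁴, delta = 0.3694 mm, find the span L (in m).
Model: a simply supported beam with a point load P at midspan, so delta = (P·L^3) / (48·E·I).
Solve for L: L = ((48·delta·E·I) / P)^(1/3).
Convert to SI units:
  P = 7.349 kN = 7349 N
  E = 205.4 GPa = 2.054 × 10¹¹ Pa
  delta = 0.3694 mm = 0.0003694 m
Substitute:
  L = ((48 × 0.0003694 × (2.054 × 10¹¹) × 0.0008154) / 7349)^(1/3)
  L = 7.393 m
Final answer: L = 7.393 m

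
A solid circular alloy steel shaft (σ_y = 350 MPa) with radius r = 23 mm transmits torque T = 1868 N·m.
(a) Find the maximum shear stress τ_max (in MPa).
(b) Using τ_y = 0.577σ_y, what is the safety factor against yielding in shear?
(a) For a solid circular shaft, τ_max = T·r/J with J = π·r^4/2, i.e. τ_max = 2·T / (π·r^3). Convert r = 23 mm = 0.023 m.
  τ_max = (2 × 1868) / (π × 0.023^3) = 9.774 × 10⁷ Pa = 97.74 MPa
(b) τ_y = 0.577 × 350 = 201.95 MPa
  SF = τ_y/τ_max = 201.95 / 97.74 = 2.066
Final answer: (a) τ_max = 97.74 MPa, (b) SF = 2.066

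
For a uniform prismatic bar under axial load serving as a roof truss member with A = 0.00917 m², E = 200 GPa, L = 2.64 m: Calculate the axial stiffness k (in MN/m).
Model: a uniform prismatic bar under axial load, so k = (A·E) / L.
Convert to SI units:
  E = 200 GPa = 2 × 10¹¹ Pa
Substitute:
  k = (0.00917 × (2 × 10¹¹)) / 2.64
  k = 6.947 × 10⁸ N/m
Convert: k = 6.947 × 10⁸ N/m = 694.7 MN/m
Final answer: k = 694.7 MN/m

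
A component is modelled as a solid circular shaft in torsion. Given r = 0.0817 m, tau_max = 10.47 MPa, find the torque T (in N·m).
Model: a solid circular shaft in torsion, so tau_max = (2·T) / (π·r^3).
Solve for T: T = (π·tau_max·r^3) / 2.
Convert to SI units:
  tau_max = 10.47 MPa = 1.047 × 10⁷ Pa
Substitute:
  T = (π × (1.047 × 10⁷) × 0.0817^3) / 2
  T = 8969 N·m
Final answer: T = 8969 N·m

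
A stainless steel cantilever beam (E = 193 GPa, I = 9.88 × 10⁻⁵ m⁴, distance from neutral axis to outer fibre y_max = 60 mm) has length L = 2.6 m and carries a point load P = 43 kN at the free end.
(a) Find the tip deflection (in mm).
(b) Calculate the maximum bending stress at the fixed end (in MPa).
(a) Tip deflection of a cantilever with an end point load: δ = P·L^3 / (3·E·I). Convert P = 43 kN = 43000 N, E = 193 GPa = 1.93 × 10¹¹ Pa.
  δ = (43000 × 2.6^3) / (3 × (1.93 × 10¹¹) × (9.88 × 10⁻⁵)) = 0.01321 m = 13.21 mm
(b) Maximum bending moment at the fixed end: M = P·L = 43000 × 2.6 = 111800 N·m. Convert y_max = 60 mm = 0.06 m.
  σ = M·y_max / I = (111800 × 0.06) / (9.88 × 10⁻⁵) = 6.789 × 10⁷ Pa = 67.89 MPa
Final answer: (a) δ = 13.21 mm, (b) σ = 67.89 MPa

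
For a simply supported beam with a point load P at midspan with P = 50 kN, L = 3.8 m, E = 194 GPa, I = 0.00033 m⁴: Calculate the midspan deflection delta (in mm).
Model: a simply supported beam with a point load P at midspan, so delta = (P·L^3) / (48·E·I).
Convert to SI units:
  P = 50 kN = 50000 N
  E = 194 GPa = 1.94 × 10¹¹ Pa
Substitute:
  delta = (50000 × 3.8^3) / (48 × (1.94 × 10¹¹) × 0.00033)
  delta = 0.0008928 m
Convert: delta = 0.0008928 m = 0.8928 mm
Final answer: delta = 0.8928 mm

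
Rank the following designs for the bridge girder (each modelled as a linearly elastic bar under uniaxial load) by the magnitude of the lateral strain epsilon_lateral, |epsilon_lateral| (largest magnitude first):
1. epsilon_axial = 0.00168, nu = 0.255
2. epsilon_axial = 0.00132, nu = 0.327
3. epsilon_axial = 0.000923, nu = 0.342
Model: a linearly elastic bar under uniaxial load, so epsilon_lateral = -nu·epsilon_axial (SI units).
  Case 1: epsilon_lateral = -(0.255 × 0.00168) = -0.0004284
  Case 2: epsilon_lateral = -(0.327 × 0.00132) = -0.0004316
  Case 3: epsilon_lateral = -(0.342 × 0.000923) = -0.0003157
Ordering by |epsilon_lateral|: 0.0004316 (case 2) > 0.0004284 (case 1) > 0.0003157 (case 3)
Final answer: 2, 1, 3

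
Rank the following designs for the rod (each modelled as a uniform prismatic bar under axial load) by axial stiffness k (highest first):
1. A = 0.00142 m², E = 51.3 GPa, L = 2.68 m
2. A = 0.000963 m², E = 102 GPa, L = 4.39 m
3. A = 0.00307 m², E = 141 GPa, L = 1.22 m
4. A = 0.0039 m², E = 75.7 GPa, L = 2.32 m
Model: a uniform prismatic bar under axial load, so k = (A·E) / L (SI units).
  Case 1: k = (0.00142 × (5.13 × 10¹⁰)) / 2.68 = 2.718 × 10⁷ N/m = 27.18 MN/m
  Case 2: k = (0.000963 × (1.02 × 10¹¹)) / 4.39 = 2.237 × 10⁷ N/m = 22.37 MN/m
  Case 3: k = (0.00307 × (1.41 × 10¹¹)) / 1.22 = 3.548 × 10⁸ N/m = 354.8 MN/m
  Case 4: k = (0.0039 × (7.57 × 10¹⁰)) / 2.32 = 1.273 × 10⁸ N/m = 127.3 MN/m
Ordering: 354.8 MN/m (case 3) > 127.3 MN/m (case 4) > 27.18 MN/m (case 1) > 22.37 MN/m (case 2)
Final answer: 3, 4, 1, 2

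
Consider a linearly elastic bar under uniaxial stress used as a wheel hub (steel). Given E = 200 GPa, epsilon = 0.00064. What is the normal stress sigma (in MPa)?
Model: a linearly elastic bar under uniaxial stress, so sigma = E·epsilon.
Convert to SI units:
  E = 200 GPa = 2 × 10¹¹ Pa
Substitute:
  sigma = (2 × 10¹¹) × 0.00064
  sigma = 1.28 × 10⁸ Pa
Convert: sigma = 1.28 × 10⁸ Pa = 128 MPa
Final answer: sigma = 128 MPa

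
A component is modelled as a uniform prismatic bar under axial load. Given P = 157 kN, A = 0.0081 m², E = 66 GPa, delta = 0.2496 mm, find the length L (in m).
Model: a uniform prismatic bar under axial load, so delta = (P·L) / (A·E).
Solve for L: L = (delta·A·E) / P.
Convert to SI units:
  P = 157 kN = 157000 N
  E = 66 GPa = 6.6 × 10¹⁰ Pa
  delta = 0.2496 mm = 0.0002496 m
Substitute:
  L = (0.0002496 × 0.0081 × (6.6 × 10¹⁰)) / 157000
  L = 0.8499 m
Final answer: L = 0.8499 m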